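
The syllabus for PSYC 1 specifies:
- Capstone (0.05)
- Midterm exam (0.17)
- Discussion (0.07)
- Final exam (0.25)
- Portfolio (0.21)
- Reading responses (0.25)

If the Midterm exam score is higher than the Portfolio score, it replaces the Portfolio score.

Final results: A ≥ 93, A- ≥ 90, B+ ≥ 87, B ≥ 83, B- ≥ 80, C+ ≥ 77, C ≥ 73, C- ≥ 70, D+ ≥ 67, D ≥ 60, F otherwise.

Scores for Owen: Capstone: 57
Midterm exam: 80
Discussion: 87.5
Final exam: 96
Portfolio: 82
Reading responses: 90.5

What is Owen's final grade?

B

Midterm exam (80) ≤ Portfolio (82), so Portfolio stays at 82.
Weighted total:
  Capstone 57 × 0.05 = 2.85
  Midterm exam 80 × 0.17 = 13.6
  Discussion 87.5 × 0.07 = 6.125
  Final exam 96 × 0.25 = 24
  Portfolio 82 × 0.21 = 17.22
  Reading responses 90.5 × 0.25 = 22.625
Sum = 86.42
86.42 is ≥ 83 and < 87 → B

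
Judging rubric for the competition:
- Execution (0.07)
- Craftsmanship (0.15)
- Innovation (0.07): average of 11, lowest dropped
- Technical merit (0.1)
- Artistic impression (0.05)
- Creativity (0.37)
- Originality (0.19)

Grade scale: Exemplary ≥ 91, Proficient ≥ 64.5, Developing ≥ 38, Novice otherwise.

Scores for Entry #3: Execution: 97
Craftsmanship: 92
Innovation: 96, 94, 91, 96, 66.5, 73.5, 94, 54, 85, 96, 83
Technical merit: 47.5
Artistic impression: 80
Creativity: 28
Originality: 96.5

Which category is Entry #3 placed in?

Innovation: drop 54 → average of remaining 10 = 875/10 = 87.5
Weighted total:
  Execution 97 × 0.07 = 6.79
  Craftsmanship 92 × 0.15 = 13.8
  Innovation 87.5 × 0.07 = 6.125
  Technical merit 47.5 × 0.1 = 4.75
  Artistic impression 80 × 0.05 = 4
  Creativity 28 × 0.37 = 10.36
  Originality 96.5 × 0.19 = 18.335
Sum = 64.16
64.16 is ≥ 38 and < 64.5 → Developing

Developing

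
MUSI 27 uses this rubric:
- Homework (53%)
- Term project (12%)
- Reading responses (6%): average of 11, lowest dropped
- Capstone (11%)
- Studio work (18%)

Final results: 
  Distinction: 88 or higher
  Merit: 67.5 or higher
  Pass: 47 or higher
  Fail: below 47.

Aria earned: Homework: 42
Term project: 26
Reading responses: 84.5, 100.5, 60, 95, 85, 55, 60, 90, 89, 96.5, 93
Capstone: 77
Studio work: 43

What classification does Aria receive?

Fail

Reading responses: drop 55 → average of remaining 10 = 853.5/10 = 85.35
Weighted total:
  Homework 42 × 0.53 = 22.26
  Term project 26 × 0.12 = 3.12
  Reading responses 85.35 × 0.06 = 5.121
  Capstone 77 × 0.11 = 8.47
  Studio work 43 × 0.18 = 7.74
Sum = 46.711
46.711 < 47 → Fail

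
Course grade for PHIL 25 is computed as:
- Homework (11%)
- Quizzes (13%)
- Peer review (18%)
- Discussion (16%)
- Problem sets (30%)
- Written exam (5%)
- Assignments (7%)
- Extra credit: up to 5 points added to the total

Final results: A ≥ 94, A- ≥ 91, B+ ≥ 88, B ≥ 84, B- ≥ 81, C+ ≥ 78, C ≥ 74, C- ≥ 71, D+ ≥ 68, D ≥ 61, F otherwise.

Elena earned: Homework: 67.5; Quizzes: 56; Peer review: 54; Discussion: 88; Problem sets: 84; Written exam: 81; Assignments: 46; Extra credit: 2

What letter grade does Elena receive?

C-

Weighted total:
  Homework 67.5 × 0.11 = 7.425
  Quizzes 56 × 0.13 = 7.28
  Peer review 54 × 0.18 = 9.72
  Discussion 88 × 0.16 = 14.08
  Problem sets 84 × 0.3 = 25.2
  Written exam 81 × 0.05 = 4.05
  Assignments 46 × 0.07 = 3.22
Sum = 70.975
Extra credit: 70.975 + 2 = 72.975
72.975 is ≥ 71 and < 74 → C-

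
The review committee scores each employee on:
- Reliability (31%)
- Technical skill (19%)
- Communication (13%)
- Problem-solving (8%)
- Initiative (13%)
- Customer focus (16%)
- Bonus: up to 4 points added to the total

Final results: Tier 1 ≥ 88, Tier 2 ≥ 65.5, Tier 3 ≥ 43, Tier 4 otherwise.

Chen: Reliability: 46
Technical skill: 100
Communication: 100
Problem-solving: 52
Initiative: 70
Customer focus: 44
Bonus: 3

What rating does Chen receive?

Tier 2

Weighted total:
  Reliability 46 × 0.31 = 14.26
  Technical skill 100 × 0.19 = 19
  Communication 100 × 0.13 = 13
  Problem-solving 52 × 0.08 = 4.16
  Initiative 70 × 0.13 = 9.1
  Customer focus 44 × 0.16 = 7.04
Sum = 66.56
Bonus: 66.56 + 3 = 69.56
69.56 is ≥ 65.5 and < 88 → Tier 2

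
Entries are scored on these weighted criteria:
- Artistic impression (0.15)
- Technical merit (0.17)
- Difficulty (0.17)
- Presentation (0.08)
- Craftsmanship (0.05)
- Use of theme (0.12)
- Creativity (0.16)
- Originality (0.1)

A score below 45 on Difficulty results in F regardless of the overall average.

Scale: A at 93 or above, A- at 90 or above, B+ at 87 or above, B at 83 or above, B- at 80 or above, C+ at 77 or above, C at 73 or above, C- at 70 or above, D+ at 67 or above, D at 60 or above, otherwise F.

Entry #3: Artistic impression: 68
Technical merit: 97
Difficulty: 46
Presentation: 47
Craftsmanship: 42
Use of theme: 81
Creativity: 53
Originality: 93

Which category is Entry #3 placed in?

D+

Difficulty score 46 ≥ 45: minimum met.
Weighted total:
  Artistic impression 68 × 0.15 = 10.2
  Technical merit 97 × 0.17 = 16.49
  Difficulty 46 × 0.17 = 7.82
  Presentation 47 × 0.08 = 3.76
  Craftsmanship 42 × 0.05 = 2.1
  Use of theme 81 × 0.12 = 9.72
  Creativity 53 × 0.16 = 8.48
  Originality 93 × 0.1 = 9.3
Sum = 67.87
67.87 is ≥ 67 and < 70 → D+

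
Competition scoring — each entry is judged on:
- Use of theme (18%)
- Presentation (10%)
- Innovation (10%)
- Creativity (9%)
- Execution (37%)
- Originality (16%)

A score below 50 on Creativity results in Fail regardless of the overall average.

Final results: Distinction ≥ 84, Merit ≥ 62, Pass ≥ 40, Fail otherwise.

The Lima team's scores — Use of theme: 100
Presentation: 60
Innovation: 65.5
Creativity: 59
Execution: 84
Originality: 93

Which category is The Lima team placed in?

Creativity score 59 ≥ 50: minimum met.
Weighted total:
  Use of theme 100 × 0.18 = 18
  Presentation 60 × 0.1 = 6
  Innovation 65.5 × 0.1 = 6.55
  Creativity 59 × 0.09 = 5.31
  Execution 84 × 0.37 = 31.08
  Originality 93 × 0.16 = 14.88
Sum = 81.82
81.82 is ≥ 62 and < 84 → Merit

Merit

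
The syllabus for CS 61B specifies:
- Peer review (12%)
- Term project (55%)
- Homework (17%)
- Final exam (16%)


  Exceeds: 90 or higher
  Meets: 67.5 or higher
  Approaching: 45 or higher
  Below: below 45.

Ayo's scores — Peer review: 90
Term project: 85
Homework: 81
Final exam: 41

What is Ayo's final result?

Meets

Weighted total:
  Peer review 90 × 0.12 = 10.8
  Term project 85 × 0.55 = 46.75
  Homework 81 × 0.17 = 13.77
  Final exam 41 × 0.16 = 6.56
Sum = 77.88
77.88 is ≥ 67.5 and < 90 → Meets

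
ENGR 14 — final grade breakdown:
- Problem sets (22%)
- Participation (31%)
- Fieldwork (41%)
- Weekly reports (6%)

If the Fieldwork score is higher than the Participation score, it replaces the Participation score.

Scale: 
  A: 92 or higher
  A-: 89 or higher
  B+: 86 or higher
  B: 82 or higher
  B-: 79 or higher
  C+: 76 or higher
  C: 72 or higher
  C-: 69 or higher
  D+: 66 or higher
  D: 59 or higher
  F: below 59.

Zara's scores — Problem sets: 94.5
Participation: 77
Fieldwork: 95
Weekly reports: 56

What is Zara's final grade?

Fieldwork (95) > Participation (77), so Participation counts as 95.
Weighted total:
  Problem sets 94.5 × 0.22 = 20.79
  Participation 95 × 0.31 = 29.45
  Fieldwork 95 × 0.41 = 38.95
  Weekly reports 56 × 0.06 = 3.36
Sum = 92.55
92.55 ≥ 92 → A

A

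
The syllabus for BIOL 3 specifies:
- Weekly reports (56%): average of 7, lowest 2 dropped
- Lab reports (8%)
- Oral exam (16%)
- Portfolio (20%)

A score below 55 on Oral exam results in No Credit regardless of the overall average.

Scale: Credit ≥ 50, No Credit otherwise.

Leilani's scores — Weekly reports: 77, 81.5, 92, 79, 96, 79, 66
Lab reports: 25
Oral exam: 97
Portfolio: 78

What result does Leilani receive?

Weekly reports: drop 66, 77 → average of remaining 5 = 427.5/5 = 85.5
Oral exam score 97 ≥ 55: minimum met.
Weighted total:
  Weekly reports 85.5 × 0.56 = 47.88
  Lab reports 25 × 0.08 = 2
  Oral exam 97 × 0.16 = 15.52
  Portfolio 78 × 0.2 = 15.6
Sum = 81
81 ≥ 50 → Credit

Credit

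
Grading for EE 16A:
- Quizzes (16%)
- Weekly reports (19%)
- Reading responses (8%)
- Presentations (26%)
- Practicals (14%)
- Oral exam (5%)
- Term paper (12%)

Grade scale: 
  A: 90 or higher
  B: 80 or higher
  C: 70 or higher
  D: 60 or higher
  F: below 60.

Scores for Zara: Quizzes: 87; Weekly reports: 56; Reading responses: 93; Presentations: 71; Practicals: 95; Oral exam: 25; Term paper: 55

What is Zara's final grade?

C

Weighted total:
  Quizzes 87 × 0.16 = 13.92
  Weekly reports 56 × 0.19 = 10.64
  Reading responses 93 × 0.08 = 7.44
  Presentations 71 × 0.26 = 18.46
  Practicals 95 × 0.14 = 13.3
  Oral exam 25 × 0.05 = 1.25
  Term paper 55 × 0.12 = 6.6
Sum = 71.61
71.61 is ≥ 70 and < 80 → C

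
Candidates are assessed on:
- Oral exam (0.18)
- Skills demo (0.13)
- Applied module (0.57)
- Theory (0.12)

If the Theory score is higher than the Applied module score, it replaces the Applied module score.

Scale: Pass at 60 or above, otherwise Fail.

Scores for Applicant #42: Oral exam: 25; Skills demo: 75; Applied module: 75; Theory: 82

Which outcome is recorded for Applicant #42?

Pass

Theory (82) > Applied module (75), so Applied module counts as 82.
Weighted total:
  Oral exam 25 × 0.18 = 4.5
  Skills demo 75 × 0.13 = 9.75
  Applied module 82 × 0.57 = 46.74
  Theory 82 × 0.12 = 9.84
Sum = 70.83
70.83 ≥ 60 → Pass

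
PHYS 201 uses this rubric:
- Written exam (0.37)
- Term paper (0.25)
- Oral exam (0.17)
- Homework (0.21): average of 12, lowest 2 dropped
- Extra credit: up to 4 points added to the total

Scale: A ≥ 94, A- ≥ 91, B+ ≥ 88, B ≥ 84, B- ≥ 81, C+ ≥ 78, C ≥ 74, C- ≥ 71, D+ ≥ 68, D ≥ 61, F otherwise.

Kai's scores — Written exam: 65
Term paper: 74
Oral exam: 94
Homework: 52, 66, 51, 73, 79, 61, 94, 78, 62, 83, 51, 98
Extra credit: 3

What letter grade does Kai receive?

Homework: drop 51, 51 → average of remaining 10 = 746/10 = 74.6
Weighted total:
  Written exam 65 × 0.37 = 24.05
  Term paper 74 × 0.25 = 18.5
  Oral exam 94 × 0.17 = 15.98
  Homework 74.6 × 0.21 = 15.666
Sum = 74.196
Extra credit: 74.196 + 3 = 77.196
77.196 is ≥ 74 and < 78 → C

C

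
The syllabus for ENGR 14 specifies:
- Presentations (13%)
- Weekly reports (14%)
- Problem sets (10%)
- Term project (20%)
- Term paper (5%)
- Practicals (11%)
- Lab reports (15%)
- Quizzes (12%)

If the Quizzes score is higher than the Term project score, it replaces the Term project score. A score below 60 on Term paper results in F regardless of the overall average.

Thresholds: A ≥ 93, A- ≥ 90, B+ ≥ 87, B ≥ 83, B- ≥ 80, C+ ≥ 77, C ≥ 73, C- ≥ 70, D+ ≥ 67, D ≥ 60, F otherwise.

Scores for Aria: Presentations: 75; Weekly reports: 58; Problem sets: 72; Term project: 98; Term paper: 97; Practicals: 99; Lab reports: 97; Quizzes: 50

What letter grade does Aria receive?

Quizzes (50) ≤ Term project (98), so Term project stays at 98.
Term paper score 97 ≥ 60: minimum met.
Weighted total:
  Presentations 75 × 0.13 = 9.75
  Weekly reports 58 × 0.14 = 8.12
  Problem sets 72 × 0.1 = 7.2
  Term project 98 × 0.2 = 19.6
  Term paper 97 × 0.05 = 4.85
  Practicals 99 × 0.11 = 10.89
  Lab reports 97 × 0.15 = 14.55
  Quizzes 50 × 0.12 = 6
Sum = 80.96
80.96 is ≥ 80 and < 83 → B-

B-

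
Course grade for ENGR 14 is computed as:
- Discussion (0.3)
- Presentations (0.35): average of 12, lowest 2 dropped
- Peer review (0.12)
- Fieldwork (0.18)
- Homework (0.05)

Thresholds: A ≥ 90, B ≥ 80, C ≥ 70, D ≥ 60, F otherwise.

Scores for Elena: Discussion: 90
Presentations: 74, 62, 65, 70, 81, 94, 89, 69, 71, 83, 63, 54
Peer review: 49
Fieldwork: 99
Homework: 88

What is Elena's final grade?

B

Presentations: drop 54, 62 → average of remaining 10 = 759/10 = 75.9
Weighted total:
  Discussion 90 × 0.3 = 27
  Presentations 75.9 × 0.35 = 26.565
  Peer review 49 × 0.12 = 5.88
  Fieldwork 99 × 0.18 = 17.82
  Homework 88 × 0.05 = 4.4
Sum = 81.665
81.665 is ≥ 80 and < 90 → B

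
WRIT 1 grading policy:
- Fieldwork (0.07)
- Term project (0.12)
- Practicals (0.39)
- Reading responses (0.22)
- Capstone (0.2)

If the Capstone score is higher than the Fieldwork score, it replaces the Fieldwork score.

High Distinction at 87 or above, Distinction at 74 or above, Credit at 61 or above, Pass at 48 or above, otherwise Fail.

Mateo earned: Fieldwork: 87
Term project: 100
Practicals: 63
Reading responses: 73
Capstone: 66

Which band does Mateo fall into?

Capstone (66) ≤ Fieldwork (87), so Fieldwork stays at 87.
Weighted total:
  Fieldwork 87 × 0.07 = 6.09
  Term project 100 × 0.12 = 12
  Practicals 63 × 0.39 = 24.57
  Reading responses 73 × 0.22 = 16.06
  Capstone 66 × 0.2 = 13.2
Sum = 71.92
71.92 is ≥ 61 and < 74 → Credit

Credit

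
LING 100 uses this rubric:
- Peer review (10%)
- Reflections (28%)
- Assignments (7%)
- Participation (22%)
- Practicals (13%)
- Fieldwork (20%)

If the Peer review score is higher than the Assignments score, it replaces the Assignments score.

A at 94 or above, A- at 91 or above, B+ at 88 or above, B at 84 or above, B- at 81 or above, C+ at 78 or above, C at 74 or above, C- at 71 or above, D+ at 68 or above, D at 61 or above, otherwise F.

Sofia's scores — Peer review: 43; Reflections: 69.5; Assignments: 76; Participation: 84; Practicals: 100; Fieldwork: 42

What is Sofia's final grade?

D+

Peer review (43) ≤ Assignments (76), so Assignments stays at 76.
Weighted total:
  Peer review 43 × 0.1 = 4.3
  Reflections 69.5 × 0.28 = 19.46
  Assignments 76 × 0.07 = 5.32
  Participation 84 × 0.22 = 18.48
  Practicals 100 × 0.13 = 13
  Fieldwork 42 × 0.2 = 8.4
Sum = 68.96
68.96 is ≥ 68 and < 71 → D+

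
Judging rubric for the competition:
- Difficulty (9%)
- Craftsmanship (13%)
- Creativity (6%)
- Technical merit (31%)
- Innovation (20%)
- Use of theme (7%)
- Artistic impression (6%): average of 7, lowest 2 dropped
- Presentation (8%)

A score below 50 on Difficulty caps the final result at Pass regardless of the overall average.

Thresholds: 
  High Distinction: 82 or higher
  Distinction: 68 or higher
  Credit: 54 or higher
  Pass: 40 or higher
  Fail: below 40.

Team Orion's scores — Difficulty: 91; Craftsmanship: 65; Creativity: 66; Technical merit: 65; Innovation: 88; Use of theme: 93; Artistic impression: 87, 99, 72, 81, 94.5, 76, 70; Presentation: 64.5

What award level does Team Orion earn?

Distinction

Artistic impression: drop 70, 72 → average of remaining 5 = 437.5/5 = 87.5
Difficulty score 91 ≥ 50: minimum met.
Weighted total:
  Difficulty 91 × 0.09 = 8.19
  Craftsmanship 65 × 0.13 = 8.45
  Creativity 66 × 0.06 = 3.96
  Technical merit 65 × 0.31 = 20.15
  Innovation 88 × 0.2 = 17.6
  Use of theme 93 × 0.07 = 6.51
  Artistic impression 87.5 × 0.06 = 5.25
  Presentation 64.5 × 0.08 = 5.16
Sum = 75.27
75.27 is ≥ 68 and < 82 → Distinction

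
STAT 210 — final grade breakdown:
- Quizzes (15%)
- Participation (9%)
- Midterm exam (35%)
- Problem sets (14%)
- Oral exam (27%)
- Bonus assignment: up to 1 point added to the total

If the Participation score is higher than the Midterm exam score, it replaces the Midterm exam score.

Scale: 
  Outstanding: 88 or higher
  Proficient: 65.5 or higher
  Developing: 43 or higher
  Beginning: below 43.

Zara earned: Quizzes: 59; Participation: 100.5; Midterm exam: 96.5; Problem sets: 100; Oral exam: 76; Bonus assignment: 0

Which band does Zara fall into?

Proficient

Participation (100.5) > Midterm exam (96.5), so Midterm exam counts as 100.5.
Weighted total:
  Quizzes 59 × 0.15 = 8.85
  Participation 100.5 × 0.09 = 9.045
  Midterm exam 100.5 × 0.35 = 35.175
  Problem sets 100 × 0.14 = 14
  Oral exam 76 × 0.27 = 20.52
Sum = 87.59
Bonus assignment: 87.59 + 0 = 87.59
87.59 is ≥ 65.5 and < 88 → Proficient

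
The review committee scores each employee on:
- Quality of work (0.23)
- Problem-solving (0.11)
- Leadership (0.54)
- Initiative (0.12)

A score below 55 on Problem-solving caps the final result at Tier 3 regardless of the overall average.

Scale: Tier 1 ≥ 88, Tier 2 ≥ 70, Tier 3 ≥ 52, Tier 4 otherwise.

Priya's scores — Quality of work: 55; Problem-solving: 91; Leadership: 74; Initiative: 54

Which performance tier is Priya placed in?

Tier 3

Problem-solving score 91 ≥ 55: minimum met.
Weighted total:
  Quality of work 55 × 0.23 = 12.65
  Problem-solving 91 × 0.11 = 10.01
  Leadership 74 × 0.54 = 39.96
  Initiative 54 × 0.12 = 6.48
Sum = 69.1
69.1 is ≥ 52 and < 70 → Tier 3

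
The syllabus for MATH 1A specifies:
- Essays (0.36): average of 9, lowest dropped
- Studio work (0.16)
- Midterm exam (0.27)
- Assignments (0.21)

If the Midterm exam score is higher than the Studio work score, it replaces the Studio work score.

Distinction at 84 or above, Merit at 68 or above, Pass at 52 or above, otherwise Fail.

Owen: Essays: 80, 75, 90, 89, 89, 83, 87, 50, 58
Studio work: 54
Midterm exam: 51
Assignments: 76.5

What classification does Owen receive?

Essays: drop 50 → average of remaining 8 = 651/8 = 81.375
Midterm exam (51) ≤ Studio work (54), so Studio work stays at 54.
Weighted total:
  Essays 81.375 × 0.36 = 29.295
  Studio work 54 × 0.16 = 8.64
  Midterm exam 51 × 0.27 = 13.77
  Assignments 76.5 × 0.21 = 16.065
Sum = 67.77
67.77 is ≥ 52 and < 68 → Pass

Pass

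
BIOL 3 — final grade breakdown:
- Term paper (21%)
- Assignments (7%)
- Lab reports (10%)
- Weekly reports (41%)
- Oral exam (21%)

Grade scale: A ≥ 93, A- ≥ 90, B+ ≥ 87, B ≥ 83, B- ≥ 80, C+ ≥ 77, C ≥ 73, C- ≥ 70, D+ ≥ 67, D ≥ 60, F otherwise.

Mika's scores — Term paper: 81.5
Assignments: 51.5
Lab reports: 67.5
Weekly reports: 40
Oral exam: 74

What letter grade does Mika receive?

F

Weighted total:
  Term paper 81.5 × 0.21 = 17.115
  Assignments 51.5 × 0.07 = 3.605
  Lab reports 67.5 × 0.1 = 6.75
  Weekly reports 40 × 0.41 = 16.4
  Oral exam 74 × 0.21 = 15.54
Sum = 59.41
59.41 < 60 → F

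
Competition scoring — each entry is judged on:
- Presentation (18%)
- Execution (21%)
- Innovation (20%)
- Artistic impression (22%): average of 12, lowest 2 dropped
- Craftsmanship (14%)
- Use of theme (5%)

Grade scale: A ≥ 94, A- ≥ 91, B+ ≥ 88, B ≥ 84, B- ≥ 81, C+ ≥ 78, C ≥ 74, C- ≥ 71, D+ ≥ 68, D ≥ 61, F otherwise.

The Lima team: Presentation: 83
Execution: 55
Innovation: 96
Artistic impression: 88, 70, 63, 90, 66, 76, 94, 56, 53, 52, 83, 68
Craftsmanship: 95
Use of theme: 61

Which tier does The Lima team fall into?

C+

Artistic impression: drop 52, 53 → average of remaining 10 = 754/10 = 75.4
Weighted total:
  Presentation 83 × 0.18 = 14.94
  Execution 55 × 0.21 = 11.55
  Innovation 96 × 0.2 = 19.2
  Artistic impression 75.4 × 0.22 = 16.588
  Craftsmanship 95 × 0.14 = 13.3
  Use of theme 61 × 0.05 = 3.05
Sum = 78.628
78.628 is ≥ 78 and < 81 → C+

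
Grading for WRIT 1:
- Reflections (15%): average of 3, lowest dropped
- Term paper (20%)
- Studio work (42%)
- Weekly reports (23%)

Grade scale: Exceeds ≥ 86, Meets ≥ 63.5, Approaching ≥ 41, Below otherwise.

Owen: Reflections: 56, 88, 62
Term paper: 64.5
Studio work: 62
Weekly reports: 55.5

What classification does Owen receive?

Reflections: drop 56 → average of remaining 2 = 150/2 = 75
Weighted total:
  Reflections 75 × 0.15 = 11.25
  Term paper 64.5 × 0.2 = 12.9
  Studio work 62 × 0.42 = 26.04
  Weekly reports 55.5 × 0.23 = 12.765
Sum = 62.955
62.955 is ≥ 41 and < 63.5 → Approaching

Approaching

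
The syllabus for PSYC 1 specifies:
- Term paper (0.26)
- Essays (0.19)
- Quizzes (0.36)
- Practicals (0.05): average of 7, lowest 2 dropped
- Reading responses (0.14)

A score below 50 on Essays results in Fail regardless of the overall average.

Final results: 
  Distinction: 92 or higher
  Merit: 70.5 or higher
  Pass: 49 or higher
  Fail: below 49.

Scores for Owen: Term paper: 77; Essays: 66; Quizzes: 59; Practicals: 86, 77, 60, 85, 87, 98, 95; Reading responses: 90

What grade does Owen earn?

Practicals: drop 60, 77 → average of remaining 5 = 451/5 = 90.2
Essays score 66 ≥ 50: minimum met.
Weighted total:
  Term paper 77 × 0.26 = 20.02
  Essays 66 × 0.19 = 12.54
  Quizzes 59 × 0.36 = 21.24
  Practicals 90.2 × 0.05 = 4.51
  Reading responses 90 × 0.14 = 12.6
Sum = 70.91
70.91 is ≥ 70.5 and < 92 → Merit

Merit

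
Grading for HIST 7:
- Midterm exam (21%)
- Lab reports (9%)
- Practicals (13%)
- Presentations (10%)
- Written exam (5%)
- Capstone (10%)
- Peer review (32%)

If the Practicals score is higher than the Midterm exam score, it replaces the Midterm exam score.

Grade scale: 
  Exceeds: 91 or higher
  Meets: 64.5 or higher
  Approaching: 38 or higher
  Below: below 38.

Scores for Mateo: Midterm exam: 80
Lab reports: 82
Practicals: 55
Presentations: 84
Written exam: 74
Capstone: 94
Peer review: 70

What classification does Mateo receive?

Meets

Practicals (55) ≤ Midterm exam (80), so Midterm exam stays at 80.
Weighted total:
  Midterm exam 80 × 0.21 = 16.8
  Lab reports 82 × 0.09 = 7.38
  Practicals 55 × 0.13 = 7.15
  Presentations 84 × 0.1 = 8.4
  Written exam 74 × 0.05 = 3.7
  Capstone 94 × 0.1 = 9.4
  Peer review 70 × 0.32 = 22.4
Sum = 75.23
75.23 is ≥ 64.5 and < 91 → Meets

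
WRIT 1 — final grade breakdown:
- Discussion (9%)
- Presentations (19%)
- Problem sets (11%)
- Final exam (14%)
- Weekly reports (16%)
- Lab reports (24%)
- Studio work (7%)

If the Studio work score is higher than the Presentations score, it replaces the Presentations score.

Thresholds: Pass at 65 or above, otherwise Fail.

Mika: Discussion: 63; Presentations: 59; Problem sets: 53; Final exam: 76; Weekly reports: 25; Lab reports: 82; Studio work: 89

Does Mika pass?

Studio work (89) > Presentations (59), so Presentations counts as 89.
Weighted total:
  Discussion 63 × 0.09 = 5.67
  Presentations 89 × 0.19 = 16.91
  Problem sets 53 × 0.11 = 5.83
  Final exam 76 × 0.14 = 10.64
  Weekly reports 25 × 0.16 = 4
  Lab reports 82 × 0.24 = 19.68
  Studio work 89 × 0.07 = 6.23
Sum = 68.96
68.96 ≥ 65 → Pass

Pass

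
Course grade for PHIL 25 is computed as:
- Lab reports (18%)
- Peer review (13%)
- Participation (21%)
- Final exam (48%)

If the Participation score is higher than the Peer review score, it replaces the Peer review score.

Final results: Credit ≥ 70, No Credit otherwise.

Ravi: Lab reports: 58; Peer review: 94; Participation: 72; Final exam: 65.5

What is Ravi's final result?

No Credit

Participation (72) ≤ Peer review (94), so Peer review stays at 94.
Weighted total:
  Lab reports 58 × 0.18 = 10.44
  Peer review 94 × 0.13 = 12.22
  Participation 72 × 0.21 = 15.12
  Final exam 65.5 × 0.48 = 31.44
Sum = 69.22
69.22 < 70 → No Credit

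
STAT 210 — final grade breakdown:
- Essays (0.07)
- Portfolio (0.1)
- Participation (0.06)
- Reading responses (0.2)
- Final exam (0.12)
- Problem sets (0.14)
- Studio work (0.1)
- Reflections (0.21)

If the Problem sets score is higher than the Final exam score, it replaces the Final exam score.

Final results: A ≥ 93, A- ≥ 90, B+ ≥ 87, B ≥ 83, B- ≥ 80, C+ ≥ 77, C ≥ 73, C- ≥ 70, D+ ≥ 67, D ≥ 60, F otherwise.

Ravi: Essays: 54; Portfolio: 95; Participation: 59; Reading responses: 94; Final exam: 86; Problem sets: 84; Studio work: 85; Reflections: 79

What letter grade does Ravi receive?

Problem sets (84) ≤ Final exam (86), so Final exam stays at 86.
Weighted total:
  Essays 54 × 0.07 = 3.78
  Portfolio 95 × 0.1 = 9.5
  Participation 59 × 0.06 = 3.54
  Reading responses 94 × 0.2 = 18.8
  Final exam 86 × 0.12 = 10.32
  Problem sets 84 × 0.14 = 11.76
  Studio work 85 × 0.1 = 8.5
  Reflections 79 × 0.21 = 16.59
Sum = 82.79
82.79 is ≥ 80 and < 83 → B-

B-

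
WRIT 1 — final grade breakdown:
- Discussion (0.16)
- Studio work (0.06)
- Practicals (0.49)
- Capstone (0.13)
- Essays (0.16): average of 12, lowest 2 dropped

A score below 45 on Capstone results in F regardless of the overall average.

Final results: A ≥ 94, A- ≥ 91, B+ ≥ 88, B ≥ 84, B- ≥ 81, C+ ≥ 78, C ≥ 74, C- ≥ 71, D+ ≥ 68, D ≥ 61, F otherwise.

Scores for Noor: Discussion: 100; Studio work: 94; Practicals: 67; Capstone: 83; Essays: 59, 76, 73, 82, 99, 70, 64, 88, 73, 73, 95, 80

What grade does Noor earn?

Essays: drop 59, 64 → average of remaining 10 = 809/10 = 80.9
Capstone score 83 ≥ 45: minimum met.
Weighted total:
  Discussion 100 × 0.16 = 16
  Studio work 94 × 0.06 = 5.64
  Practicals 67 × 0.49 = 32.83
  Capstone 83 × 0.13 = 10.79
  Essays 80.9 × 0.16 = 12.944
Sum = 78.204
78.204 is ≥ 78 and < 81 → C+

C+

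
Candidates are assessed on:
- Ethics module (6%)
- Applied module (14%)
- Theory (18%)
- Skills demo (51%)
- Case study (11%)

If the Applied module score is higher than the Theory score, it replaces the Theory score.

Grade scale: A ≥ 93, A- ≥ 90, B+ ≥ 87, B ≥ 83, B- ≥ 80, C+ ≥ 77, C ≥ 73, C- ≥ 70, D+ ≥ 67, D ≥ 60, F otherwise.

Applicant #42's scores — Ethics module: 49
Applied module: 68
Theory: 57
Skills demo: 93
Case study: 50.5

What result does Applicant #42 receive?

Applied module (68) > Theory (57), so Theory counts as 68.
Weighted total:
  Ethics module 49 × 0.06 = 2.94
  Applied module 68 × 0.14 = 9.52
  Theory 68 × 0.18 = 12.24
  Skills demo 93 × 0.51 = 47.43
  Case study 50.5 × 0.11 = 5.555
Sum = 77.685
77.685 is ≥ 77 and < 80 → C+

C+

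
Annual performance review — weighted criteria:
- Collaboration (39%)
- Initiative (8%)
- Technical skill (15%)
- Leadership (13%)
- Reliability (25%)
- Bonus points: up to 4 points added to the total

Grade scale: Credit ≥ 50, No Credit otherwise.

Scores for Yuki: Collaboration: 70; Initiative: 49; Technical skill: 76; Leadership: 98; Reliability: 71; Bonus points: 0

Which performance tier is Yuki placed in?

Weighted total:
  Collaboration 70 × 0.39 = 27.3
  Initiative 49 × 0.08 = 3.92
  Technical skill 76 × 0.15 = 11.4
  Leadership 98 × 0.13 = 12.74
  Reliability 71 × 0.25 = 17.75
Sum = 73.11
Bonus points: 73.11 + 0 = 73.11
73.11 ≥ 50 → Credit

Credit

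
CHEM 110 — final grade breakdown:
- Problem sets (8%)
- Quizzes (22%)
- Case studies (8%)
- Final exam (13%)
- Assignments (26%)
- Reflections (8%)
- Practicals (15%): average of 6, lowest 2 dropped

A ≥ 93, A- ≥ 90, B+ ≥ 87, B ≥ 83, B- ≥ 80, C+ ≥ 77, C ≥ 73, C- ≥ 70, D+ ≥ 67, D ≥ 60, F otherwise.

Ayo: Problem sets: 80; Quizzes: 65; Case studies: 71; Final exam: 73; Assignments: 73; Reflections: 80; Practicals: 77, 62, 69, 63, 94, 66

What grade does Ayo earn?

Practicals: drop 62, 63 → average of remaining 4 = 306/4 = 76.5
Weighted total:
  Problem sets 80 × 0.08 = 6.4
  Quizzes 65 × 0.22 = 14.3
  Case studies 71 × 0.08 = 5.68
  Final exam 73 × 0.13 = 9.49
  Assignments 73 × 0.26 = 18.98
  Reflections 80 × 0.08 = 6.4
  Practicals 76.5 × 0.15 = 11.475
Sum = 72.725
72.725 is ≥ 70 and < 73 → C-

C-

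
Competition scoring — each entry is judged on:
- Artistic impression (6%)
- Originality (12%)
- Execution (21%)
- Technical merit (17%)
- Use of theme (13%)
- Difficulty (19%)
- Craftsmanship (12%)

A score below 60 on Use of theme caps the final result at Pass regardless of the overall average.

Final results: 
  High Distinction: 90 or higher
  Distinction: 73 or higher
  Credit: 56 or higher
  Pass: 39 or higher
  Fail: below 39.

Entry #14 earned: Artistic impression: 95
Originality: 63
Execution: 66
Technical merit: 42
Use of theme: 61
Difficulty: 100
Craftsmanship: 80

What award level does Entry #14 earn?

Credit

Use of theme score 61 ≥ 60: minimum met.
Weighted total:
  Artistic impression 95 × 0.06 = 5.7
  Originality 63 × 0.12 = 7.56
  Execution 66 × 0.21 = 13.86
  Technical merit 42 × 0.17 = 7.14
  Use of theme 61 × 0.13 = 7.93
  Difficulty 100 × 0.19 = 19
  Craftsmanship 80 × 0.12 = 9.6
Sum = 70.79
70.79 is ≥ 56 and < 73 → Credit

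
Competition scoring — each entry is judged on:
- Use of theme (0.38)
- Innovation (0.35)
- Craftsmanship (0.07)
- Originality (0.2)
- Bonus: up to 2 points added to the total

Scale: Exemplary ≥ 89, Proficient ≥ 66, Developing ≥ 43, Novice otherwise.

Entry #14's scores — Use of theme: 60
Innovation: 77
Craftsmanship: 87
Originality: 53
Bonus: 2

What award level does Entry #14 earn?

Proficient

Weighted total:
  Use of theme 60 × 0.38 = 22.8
  Innovation 77 × 0.35 = 26.95
  Craftsmanship 87 × 0.07 = 6.09
  Originality 53 × 0.2 = 10.6
Sum = 66.44
Bonus: 66.44 + 2 = 68.44
68.44 is ≥ 66 and < 89 → Proficient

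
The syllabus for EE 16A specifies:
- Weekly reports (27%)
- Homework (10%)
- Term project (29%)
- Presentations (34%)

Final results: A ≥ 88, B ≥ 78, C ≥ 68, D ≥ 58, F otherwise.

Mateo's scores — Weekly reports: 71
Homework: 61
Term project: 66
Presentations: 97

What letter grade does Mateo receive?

C

Weighted total:
  Weekly reports 71 × 0.27 = 19.17
  Homework 61 × 0.1 = 6.1
  Term project 66 × 0.29 = 19.14
  Presentations 97 × 0.34 = 32.98
Sum = 77.39
77.39 is ≥ 68 and < 78 → C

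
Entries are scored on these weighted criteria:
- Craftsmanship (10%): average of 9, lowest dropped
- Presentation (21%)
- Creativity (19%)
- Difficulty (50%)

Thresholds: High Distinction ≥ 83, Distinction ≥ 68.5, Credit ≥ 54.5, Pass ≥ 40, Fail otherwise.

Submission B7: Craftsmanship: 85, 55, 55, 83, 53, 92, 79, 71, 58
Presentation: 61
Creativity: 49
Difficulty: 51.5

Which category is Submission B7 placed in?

Craftsmanship: drop 53 → average of remaining 8 = 578/8 = 72.25
Weighted total:
  Craftsmanship 72.25 × 0.1 = 7.225
  Presentation 61 × 0.21 = 12.81
  Creativity 49 × 0.19 = 9.31
  Difficulty 51.5 × 0.5 = 25.75
Sum = 55.095
55.095 is ≥ 54.5 and < 68.5 → Credit

Credit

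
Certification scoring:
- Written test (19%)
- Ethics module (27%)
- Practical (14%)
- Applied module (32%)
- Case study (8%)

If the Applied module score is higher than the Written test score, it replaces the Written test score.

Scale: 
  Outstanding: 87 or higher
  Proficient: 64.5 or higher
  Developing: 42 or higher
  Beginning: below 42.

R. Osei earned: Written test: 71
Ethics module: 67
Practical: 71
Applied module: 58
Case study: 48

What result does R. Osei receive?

Developing

Applied module (58) ≤ Written test (71), so Written test stays at 71.
Weighted total:
  Written test 71 × 0.19 = 13.49
  Ethics module 67 × 0.27 = 18.09
  Practical 71 × 0.14 = 9.94
  Applied module 58 × 0.32 = 18.56
  Case study 48 × 0.08 = 3.84
Sum = 63.92
63.92 is ≥ 42 and < 64.5 → Developing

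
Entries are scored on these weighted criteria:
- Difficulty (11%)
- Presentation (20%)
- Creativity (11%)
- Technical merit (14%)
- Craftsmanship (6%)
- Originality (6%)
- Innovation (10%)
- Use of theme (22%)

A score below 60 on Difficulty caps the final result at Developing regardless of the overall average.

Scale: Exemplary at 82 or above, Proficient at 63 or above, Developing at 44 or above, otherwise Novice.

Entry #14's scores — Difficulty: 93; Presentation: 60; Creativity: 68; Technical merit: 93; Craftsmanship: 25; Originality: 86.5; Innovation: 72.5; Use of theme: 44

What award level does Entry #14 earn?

Proficient

Difficulty score 93 ≥ 60: minimum met.
Weighted total:
  Difficulty 93 × 0.11 = 10.23
  Presentation 60 × 0.2 = 12
  Creativity 68 × 0.11 = 7.48
  Technical merit 93 × 0.14 = 13.02
  Craftsmanship 25 × 0.06 = 1.5
  Originality 86.5 × 0.06 = 5.19
  Innovation 72.5 × 0.1 = 7.25
  Use of theme 44 × 0.22 = 9.68
Sum = 66.35
66.35 is ≥ 63 and < 82 → Proficient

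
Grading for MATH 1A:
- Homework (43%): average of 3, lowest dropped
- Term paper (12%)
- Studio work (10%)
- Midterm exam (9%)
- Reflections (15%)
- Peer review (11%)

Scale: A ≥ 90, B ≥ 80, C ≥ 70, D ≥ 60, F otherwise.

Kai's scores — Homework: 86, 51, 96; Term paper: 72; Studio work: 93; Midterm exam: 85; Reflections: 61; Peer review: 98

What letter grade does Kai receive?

Homework: drop 51 → average of remaining 2 = 182/2 = 91
Weighted total:
  Homework 91 × 0.43 = 39.13
  Term paper 72 × 0.12 = 8.64
  Studio work 93 × 0.1 = 9.3
  Midterm exam 85 × 0.09 = 7.65
  Reflections 61 × 0.15 = 9.15
  Peer review 98 × 0.11 = 10.78
Sum = 84.65
84.65 is ≥ 80 and < 90 → B

B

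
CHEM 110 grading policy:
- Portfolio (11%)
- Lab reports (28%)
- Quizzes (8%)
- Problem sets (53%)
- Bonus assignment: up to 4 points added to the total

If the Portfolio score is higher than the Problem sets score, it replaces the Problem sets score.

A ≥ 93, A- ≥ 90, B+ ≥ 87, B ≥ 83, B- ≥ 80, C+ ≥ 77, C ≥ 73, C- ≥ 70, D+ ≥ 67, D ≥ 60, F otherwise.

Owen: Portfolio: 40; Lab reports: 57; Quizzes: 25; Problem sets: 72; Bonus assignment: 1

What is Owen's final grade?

D

Portfolio (40) ≤ Problem sets (72), so Problem sets stays at 72.
Weighted total:
  Portfolio 40 × 0.11 = 4.4
  Lab reports 57 × 0.28 = 15.96
  Quizzes 25 × 0.08 = 2
  Problem sets 72 × 0.53 = 38.16
Sum = 60.52
Bonus assignment: 60.52 + 1 = 61.52
61.52 is ≥ 60 and < 67 → D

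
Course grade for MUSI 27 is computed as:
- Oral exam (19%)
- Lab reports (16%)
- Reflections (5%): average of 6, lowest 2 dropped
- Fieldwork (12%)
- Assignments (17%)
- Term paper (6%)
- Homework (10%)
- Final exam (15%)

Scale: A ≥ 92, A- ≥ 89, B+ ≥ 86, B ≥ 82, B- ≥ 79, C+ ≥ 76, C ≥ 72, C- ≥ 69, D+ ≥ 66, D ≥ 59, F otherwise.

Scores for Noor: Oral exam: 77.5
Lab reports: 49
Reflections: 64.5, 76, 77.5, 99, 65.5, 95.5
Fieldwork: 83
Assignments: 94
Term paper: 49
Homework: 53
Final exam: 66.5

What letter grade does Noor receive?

Reflections: drop 64.5, 65.5 → average of remaining 4 = 348/4 = 87
Weighted total:
  Oral exam 77.5 × 0.19 = 14.725
  Lab reports 49 × 0.16 = 7.84
  Reflections 87 × 0.05 = 4.35
  Fieldwork 83 × 0.12 = 9.96
  Assignments 94 × 0.17 = 15.98
  Term paper 49 × 0.06 = 2.94
  Homework 53 × 0.1 = 5.3
  Final exam 66.5 × 0.15 = 9.975
Sum = 71.07
71.07 is ≥ 69 and < 72 → C-

C-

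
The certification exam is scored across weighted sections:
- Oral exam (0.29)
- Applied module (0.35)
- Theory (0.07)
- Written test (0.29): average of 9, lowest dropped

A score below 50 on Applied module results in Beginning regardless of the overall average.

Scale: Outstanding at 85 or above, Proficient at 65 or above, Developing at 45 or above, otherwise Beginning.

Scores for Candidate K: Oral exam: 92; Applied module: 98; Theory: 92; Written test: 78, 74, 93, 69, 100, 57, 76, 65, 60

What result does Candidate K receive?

Written test: drop 57 → average of remaining 8 = 615/8 = 76.875
Applied module score 98 ≥ 50: minimum met.
Weighted total:
  Oral exam 92 × 0.29 = 26.68
  Applied module 98 × 0.35 = 34.3
  Theory 92 × 0.07 = 6.44
  Written test 76.875 × 0.29 = 22.29375
Sum = 89.71375
89.71375 ≥ 85 → Outstanding

Outstanding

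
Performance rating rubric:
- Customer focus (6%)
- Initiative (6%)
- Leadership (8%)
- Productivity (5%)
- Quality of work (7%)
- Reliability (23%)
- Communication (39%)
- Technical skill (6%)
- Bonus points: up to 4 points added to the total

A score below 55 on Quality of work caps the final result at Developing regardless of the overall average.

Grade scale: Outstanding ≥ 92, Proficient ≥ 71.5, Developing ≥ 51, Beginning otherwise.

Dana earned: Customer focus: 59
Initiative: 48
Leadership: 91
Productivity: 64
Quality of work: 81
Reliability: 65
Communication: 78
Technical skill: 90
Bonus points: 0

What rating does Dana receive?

Quality of work score 81 ≥ 55: minimum met.
Weighted total:
  Customer focus 59 × 0.06 = 3.54
  Initiative 48 × 0.06 = 2.88
  Leadership 91 × 0.08 = 7.28
  Productivity 64 × 0.05 = 3.2
  Quality of work 81 × 0.07 = 5.67
  Reliability 65 × 0.23 = 14.95
  Communication 78 × 0.39 = 30.42
  Technical skill 90 × 0.06 = 5.4
Sum = 73.34
Bonus points: 73.34 + 0 = 73.34
73.34 is ≥ 71.5 and < 92 → Proficient

Proficient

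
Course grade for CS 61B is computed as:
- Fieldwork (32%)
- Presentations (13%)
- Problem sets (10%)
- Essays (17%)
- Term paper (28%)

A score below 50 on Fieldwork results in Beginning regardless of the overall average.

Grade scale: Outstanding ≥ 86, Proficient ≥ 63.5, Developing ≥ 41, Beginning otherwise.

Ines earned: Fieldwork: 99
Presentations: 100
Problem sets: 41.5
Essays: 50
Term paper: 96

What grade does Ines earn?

Fieldwork score 99 ≥ 50: minimum met.
Weighted total:
  Fieldwork 99 × 0.32 = 31.68
  Presentations 100 × 0.13 = 13
  Problem sets 41.5 × 0.1 = 4.15
  Essays 50 × 0.17 = 8.5
  Term paper 96 × 0.28 = 26.88
Sum = 84.21
84.21 is ≥ 63.5 and < 86 → Proficient

Proficient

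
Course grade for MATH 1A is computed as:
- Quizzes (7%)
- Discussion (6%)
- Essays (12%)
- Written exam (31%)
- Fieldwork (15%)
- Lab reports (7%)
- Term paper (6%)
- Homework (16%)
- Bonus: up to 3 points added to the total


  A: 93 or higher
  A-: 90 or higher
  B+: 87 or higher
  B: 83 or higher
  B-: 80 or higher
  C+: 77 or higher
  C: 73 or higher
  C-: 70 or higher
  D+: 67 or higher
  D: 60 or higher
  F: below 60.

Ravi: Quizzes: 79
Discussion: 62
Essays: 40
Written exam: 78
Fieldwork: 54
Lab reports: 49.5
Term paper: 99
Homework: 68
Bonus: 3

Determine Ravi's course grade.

Weighted total:
  Quizzes 79 × 0.07 = 5.53
  Discussion 62 × 0.06 = 3.72
  Essays 40 × 0.12 = 4.8
  Written exam 78 × 0.31 = 24.18
  Fieldwork 54 × 0.15 = 8.1
  Lab reports 49.5 × 0.07 = 3.465
  Term paper 99 × 0.06 = 5.94
  Homework 68 × 0.16 = 10.88
Sum = 66.615
Bonus: 66.615 + 3 = 69.615
69.615 is ≥ 67 and < 70 → D+

D+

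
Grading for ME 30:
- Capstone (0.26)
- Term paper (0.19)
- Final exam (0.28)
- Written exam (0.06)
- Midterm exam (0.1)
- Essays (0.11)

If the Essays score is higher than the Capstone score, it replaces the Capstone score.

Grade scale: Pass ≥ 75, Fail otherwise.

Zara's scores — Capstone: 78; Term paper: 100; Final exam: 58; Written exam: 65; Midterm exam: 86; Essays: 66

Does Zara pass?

Essays (66) ≤ Capstone (78), so Capstone stays at 78.
Weighted total:
  Capstone 78 × 0.26 = 20.28
  Term paper 100 × 0.19 = 19
  Final exam 58 × 0.28 = 16.24
  Written exam 65 × 0.06 = 3.9
  Midterm exam 86 × 0.1 = 8.6
  Essays 66 × 0.11 = 7.26
Sum = 75.28
75.28 ≥ 75 → Pass

Pass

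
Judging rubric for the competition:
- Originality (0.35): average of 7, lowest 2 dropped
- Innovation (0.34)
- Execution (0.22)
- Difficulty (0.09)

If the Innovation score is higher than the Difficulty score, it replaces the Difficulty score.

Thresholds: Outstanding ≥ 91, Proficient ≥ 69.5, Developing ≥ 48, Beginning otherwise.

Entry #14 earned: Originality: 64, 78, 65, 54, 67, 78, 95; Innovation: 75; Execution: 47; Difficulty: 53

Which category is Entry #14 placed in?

Developing

Originality: drop 54, 64 → average of remaining 5 = 383/5 = 76.6
Innovation (75) > Difficulty (53), so Difficulty counts as 75.
Weighted total:
  Originality 76.6 × 0.35 = 26.81
  Innovation 75 × 0.34 = 25.5
  Execution 47 × 0.22 = 10.34
  Difficulty 75 × 0.09 = 6.75
Sum = 69.4
69.4 is ≥ 48 and < 69.5 → Developing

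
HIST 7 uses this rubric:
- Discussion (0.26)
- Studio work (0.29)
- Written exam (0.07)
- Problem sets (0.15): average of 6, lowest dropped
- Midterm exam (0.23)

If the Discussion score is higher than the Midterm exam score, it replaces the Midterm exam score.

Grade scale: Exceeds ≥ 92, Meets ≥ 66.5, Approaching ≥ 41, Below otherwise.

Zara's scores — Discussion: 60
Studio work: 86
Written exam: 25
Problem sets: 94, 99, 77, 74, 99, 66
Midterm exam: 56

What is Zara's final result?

Meets

Problem sets: drop 66 → average of remaining 5 = 443/5 = 88.6
Discussion (60) > Midterm exam (56), so Midterm exam counts as 60.
Weighted total:
  Discussion 60 × 0.26 = 15.6
  Studio work 86 × 0.29 = 24.94
  Written exam 25 × 0.07 = 1.75
  Problem sets 88.6 × 0.15 = 13.29
  Midterm exam 60 × 0.23 = 13.8
Sum = 69.38
69.38 is ≥ 66.5 and < 92 → Meets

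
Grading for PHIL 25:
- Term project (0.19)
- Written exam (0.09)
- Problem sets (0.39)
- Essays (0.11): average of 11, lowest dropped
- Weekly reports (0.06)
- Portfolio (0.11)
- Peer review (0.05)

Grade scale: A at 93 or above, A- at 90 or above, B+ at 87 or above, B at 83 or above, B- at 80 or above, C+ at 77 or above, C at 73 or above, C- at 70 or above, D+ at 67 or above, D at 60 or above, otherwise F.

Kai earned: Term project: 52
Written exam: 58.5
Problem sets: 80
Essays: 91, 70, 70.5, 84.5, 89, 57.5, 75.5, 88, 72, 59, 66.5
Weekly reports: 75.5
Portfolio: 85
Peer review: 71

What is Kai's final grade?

Essays: drop 57.5 → average of remaining 10 = 766/10 = 76.6
Weighted total:
  Term project 52 × 0.19 = 9.88
  Written exam 58.5 × 0.09 = 5.265
  Problem sets 80 × 0.39 = 31.2
  Essays 76.6 × 0.11 = 8.426
  Weekly reports 75.5 × 0.06 = 4.53
  Portfolio 85 × 0.11 = 9.35
  Peer review 71 × 0.05 = 3.55
Sum = 72.201
72.201 is ≥ 70 and < 73 → C-

C-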